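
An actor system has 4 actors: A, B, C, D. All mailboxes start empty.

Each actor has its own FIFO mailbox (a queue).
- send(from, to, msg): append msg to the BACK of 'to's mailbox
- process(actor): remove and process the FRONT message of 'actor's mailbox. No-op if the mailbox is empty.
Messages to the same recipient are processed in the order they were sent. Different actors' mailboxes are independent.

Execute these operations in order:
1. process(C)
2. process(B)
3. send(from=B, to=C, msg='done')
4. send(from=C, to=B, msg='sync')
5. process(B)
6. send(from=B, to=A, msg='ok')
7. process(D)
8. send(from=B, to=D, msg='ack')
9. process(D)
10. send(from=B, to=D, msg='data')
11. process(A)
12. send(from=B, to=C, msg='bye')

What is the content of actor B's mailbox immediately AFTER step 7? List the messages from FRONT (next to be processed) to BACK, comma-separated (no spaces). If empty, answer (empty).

After 1 (process(C)): A:[] B:[] C:[] D:[]
After 2 (process(B)): A:[] B:[] C:[] D:[]
After 3 (send(from=B, to=C, msg='done')): A:[] B:[] C:[done] D:[]
After 4 (send(from=C, to=B, msg='sync')): A:[] B:[sync] C:[done] D:[]
After 5 (process(B)): A:[] B:[] C:[done] D:[]
After 6 (send(from=B, to=A, msg='ok')): A:[ok] B:[] C:[done] D:[]
After 7 (process(D)): A:[ok] B:[] C:[done] D:[]

(empty)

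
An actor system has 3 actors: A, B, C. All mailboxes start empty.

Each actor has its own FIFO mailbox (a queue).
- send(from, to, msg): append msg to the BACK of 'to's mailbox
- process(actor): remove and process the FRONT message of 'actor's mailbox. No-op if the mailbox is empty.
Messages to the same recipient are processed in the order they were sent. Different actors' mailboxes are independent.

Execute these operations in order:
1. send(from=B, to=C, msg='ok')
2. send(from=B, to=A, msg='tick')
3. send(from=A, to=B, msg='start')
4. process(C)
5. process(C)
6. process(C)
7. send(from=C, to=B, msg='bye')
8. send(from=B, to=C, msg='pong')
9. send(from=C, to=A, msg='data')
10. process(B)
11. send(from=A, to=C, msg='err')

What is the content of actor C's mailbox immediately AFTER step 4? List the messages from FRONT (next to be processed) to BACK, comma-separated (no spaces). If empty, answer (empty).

After 1 (send(from=B, to=C, msg='ok')): A:[] B:[] C:[ok]
After 2 (send(from=B, to=A, msg='tick')): A:[tick] B:[] C:[ok]
After 3 (send(from=A, to=B, msg='start')): A:[tick] B:[start] C:[ok]
After 4 (process(C)): A:[tick] B:[start] C:[]

(empty)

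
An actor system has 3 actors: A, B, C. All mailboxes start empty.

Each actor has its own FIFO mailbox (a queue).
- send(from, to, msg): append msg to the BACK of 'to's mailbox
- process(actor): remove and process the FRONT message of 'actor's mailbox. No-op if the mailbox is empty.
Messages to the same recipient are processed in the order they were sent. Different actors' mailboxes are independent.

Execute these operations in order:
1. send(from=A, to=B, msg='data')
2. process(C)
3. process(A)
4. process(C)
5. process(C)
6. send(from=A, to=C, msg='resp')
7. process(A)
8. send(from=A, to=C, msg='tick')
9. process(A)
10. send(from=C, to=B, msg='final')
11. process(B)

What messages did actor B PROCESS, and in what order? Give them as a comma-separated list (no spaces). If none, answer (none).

Answer: data

Derivation:
After 1 (send(from=A, to=B, msg='data')): A:[] B:[data] C:[]
After 2 (process(C)): A:[] B:[data] C:[]
After 3 (process(A)): A:[] B:[data] C:[]
After 4 (process(C)): A:[] B:[data] C:[]
After 5 (process(C)): A:[] B:[data] C:[]
After 6 (send(from=A, to=C, msg='resp')): A:[] B:[data] C:[resp]
After 7 (process(A)): A:[] B:[data] C:[resp]
After 8 (send(from=A, to=C, msg='tick')): A:[] B:[data] C:[resp,tick]
After 9 (process(A)): A:[] B:[data] C:[resp,tick]
After 10 (send(from=C, to=B, msg='final')): A:[] B:[data,final] C:[resp,tick]
After 11 (process(B)): A:[] B:[final] C:[resp,tick]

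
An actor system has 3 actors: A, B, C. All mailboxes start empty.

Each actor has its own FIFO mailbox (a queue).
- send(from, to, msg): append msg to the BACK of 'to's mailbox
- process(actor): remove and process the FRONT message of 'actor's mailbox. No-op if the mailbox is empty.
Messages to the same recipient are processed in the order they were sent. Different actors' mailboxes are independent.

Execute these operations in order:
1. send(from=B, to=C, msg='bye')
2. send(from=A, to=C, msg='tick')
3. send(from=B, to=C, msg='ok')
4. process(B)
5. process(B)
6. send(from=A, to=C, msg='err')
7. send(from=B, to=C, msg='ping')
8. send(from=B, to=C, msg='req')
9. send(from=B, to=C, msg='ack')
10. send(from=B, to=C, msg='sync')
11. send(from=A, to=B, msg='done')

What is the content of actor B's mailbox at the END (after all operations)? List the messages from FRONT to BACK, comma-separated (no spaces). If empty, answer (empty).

After 1 (send(from=B, to=C, msg='bye')): A:[] B:[] C:[bye]
After 2 (send(from=A, to=C, msg='tick')): A:[] B:[] C:[bye,tick]
After 3 (send(from=B, to=C, msg='ok')): A:[] B:[] C:[bye,tick,ok]
After 4 (process(B)): A:[] B:[] C:[bye,tick,ok]
After 5 (process(B)): A:[] B:[] C:[bye,tick,ok]
After 6 (send(from=A, to=C, msg='err')): A:[] B:[] C:[bye,tick,ok,err]
After 7 (send(from=B, to=C, msg='ping')): A:[] B:[] C:[bye,tick,ok,err,ping]
After 8 (send(from=B, to=C, msg='req')): A:[] B:[] C:[bye,tick,ok,err,ping,req]
After 9 (send(from=B, to=C, msg='ack')): A:[] B:[] C:[bye,tick,ok,err,ping,req,ack]
After 10 (send(from=B, to=C, msg='sync')): A:[] B:[] C:[bye,tick,ok,err,ping,req,ack,sync]
After 11 (send(from=A, to=B, msg='done')): A:[] B:[done] C:[bye,tick,ok,err,ping,req,ack,sync]

Answer: done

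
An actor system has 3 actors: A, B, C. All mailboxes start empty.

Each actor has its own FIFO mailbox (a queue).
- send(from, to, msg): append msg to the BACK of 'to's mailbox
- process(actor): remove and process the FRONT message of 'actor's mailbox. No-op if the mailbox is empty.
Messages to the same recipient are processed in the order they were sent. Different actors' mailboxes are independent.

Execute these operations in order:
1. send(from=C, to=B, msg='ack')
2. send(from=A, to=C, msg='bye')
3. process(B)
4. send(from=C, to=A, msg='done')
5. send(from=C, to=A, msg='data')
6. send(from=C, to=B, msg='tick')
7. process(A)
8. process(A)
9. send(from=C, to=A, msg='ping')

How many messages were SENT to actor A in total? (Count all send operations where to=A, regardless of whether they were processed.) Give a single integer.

After 1 (send(from=C, to=B, msg='ack')): A:[] B:[ack] C:[]
After 2 (send(from=A, to=C, msg='bye')): A:[] B:[ack] C:[bye]
After 3 (process(B)): A:[] B:[] C:[bye]
After 4 (send(from=C, to=A, msg='done')): A:[done] B:[] C:[bye]
After 5 (send(from=C, to=A, msg='data')): A:[done,data] B:[] C:[bye]
After 6 (send(from=C, to=B, msg='tick')): A:[done,data] B:[tick] C:[bye]
After 7 (process(A)): A:[data] B:[tick] C:[bye]
After 8 (process(A)): A:[] B:[tick] C:[bye]
After 9 (send(from=C, to=A, msg='ping')): A:[ping] B:[tick] C:[bye]

Answer: 3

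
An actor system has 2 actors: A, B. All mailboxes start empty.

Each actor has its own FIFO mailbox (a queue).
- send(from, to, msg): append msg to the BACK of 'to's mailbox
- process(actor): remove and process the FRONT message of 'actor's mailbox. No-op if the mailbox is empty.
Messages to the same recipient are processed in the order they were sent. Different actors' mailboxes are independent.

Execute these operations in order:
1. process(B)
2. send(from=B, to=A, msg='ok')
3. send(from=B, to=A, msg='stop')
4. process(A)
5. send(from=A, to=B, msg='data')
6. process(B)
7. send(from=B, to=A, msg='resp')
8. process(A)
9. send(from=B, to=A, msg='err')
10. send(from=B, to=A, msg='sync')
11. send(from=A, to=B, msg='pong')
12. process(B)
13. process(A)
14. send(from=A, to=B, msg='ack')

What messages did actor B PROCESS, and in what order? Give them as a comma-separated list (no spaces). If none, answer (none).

Answer: data,pong

Derivation:
After 1 (process(B)): A:[] B:[]
After 2 (send(from=B, to=A, msg='ok')): A:[ok] B:[]
After 3 (send(from=B, to=A, msg='stop')): A:[ok,stop] B:[]
After 4 (process(A)): A:[stop] B:[]
After 5 (send(from=A, to=B, msg='data')): A:[stop] B:[data]
After 6 (process(B)): A:[stop] B:[]
After 7 (send(from=B, to=A, msg='resp')): A:[stop,resp] B:[]
After 8 (process(A)): A:[resp] B:[]
After 9 (send(from=B, to=A, msg='err')): A:[resp,err] B:[]
After 10 (send(from=B, to=A, msg='sync')): A:[resp,err,sync] B:[]
After 11 (send(from=A, to=B, msg='pong')): A:[resp,err,sync] B:[pong]
After 12 (process(B)): A:[resp,err,sync] B:[]
After 13 (process(A)): A:[err,sync] B:[]
After 14 (send(from=A, to=B, msg='ack')): A:[err,sync] B:[ack]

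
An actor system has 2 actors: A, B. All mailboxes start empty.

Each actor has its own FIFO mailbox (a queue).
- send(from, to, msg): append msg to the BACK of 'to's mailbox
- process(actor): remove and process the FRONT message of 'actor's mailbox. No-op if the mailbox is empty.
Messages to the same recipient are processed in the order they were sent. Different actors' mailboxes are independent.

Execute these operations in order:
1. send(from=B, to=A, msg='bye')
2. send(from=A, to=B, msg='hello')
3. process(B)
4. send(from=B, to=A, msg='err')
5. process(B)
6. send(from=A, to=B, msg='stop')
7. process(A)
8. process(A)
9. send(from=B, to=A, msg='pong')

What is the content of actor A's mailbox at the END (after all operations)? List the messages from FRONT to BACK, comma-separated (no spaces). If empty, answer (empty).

Answer: pong

Derivation:
After 1 (send(from=B, to=A, msg='bye')): A:[bye] B:[]
After 2 (send(from=A, to=B, msg='hello')): A:[bye] B:[hello]
After 3 (process(B)): A:[bye] B:[]
After 4 (send(from=B, to=A, msg='err')): A:[bye,err] B:[]
After 5 (process(B)): A:[bye,err] B:[]
After 6 (send(from=A, to=B, msg='stop')): A:[bye,err] B:[stop]
After 7 (process(A)): A:[err] B:[stop]
After 8 (process(A)): A:[] B:[stop]
After 9 (send(from=B, to=A, msg='pong')): A:[pong] B:[stop]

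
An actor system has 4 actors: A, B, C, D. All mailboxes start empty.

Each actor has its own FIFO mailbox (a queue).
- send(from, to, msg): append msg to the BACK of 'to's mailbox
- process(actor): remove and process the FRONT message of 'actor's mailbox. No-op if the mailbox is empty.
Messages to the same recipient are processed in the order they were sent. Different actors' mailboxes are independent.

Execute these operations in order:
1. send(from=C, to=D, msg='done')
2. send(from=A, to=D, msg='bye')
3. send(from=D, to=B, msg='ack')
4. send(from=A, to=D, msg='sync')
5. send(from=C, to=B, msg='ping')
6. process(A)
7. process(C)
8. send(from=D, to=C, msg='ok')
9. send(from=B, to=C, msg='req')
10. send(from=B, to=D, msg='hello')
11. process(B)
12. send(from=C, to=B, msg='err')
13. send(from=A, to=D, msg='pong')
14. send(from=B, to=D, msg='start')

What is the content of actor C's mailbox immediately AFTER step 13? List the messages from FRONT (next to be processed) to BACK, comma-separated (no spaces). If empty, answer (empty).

After 1 (send(from=C, to=D, msg='done')): A:[] B:[] C:[] D:[done]
After 2 (send(from=A, to=D, msg='bye')): A:[] B:[] C:[] D:[done,bye]
After 3 (send(from=D, to=B, msg='ack')): A:[] B:[ack] C:[] D:[done,bye]
After 4 (send(from=A, to=D, msg='sync')): A:[] B:[ack] C:[] D:[done,bye,sync]
After 5 (send(from=C, to=B, msg='ping')): A:[] B:[ack,ping] C:[] D:[done,bye,sync]
After 6 (process(A)): A:[] B:[ack,ping] C:[] D:[done,bye,sync]
After 7 (process(C)): A:[] B:[ack,ping] C:[] D:[done,bye,sync]
After 8 (send(from=D, to=C, msg='ok')): A:[] B:[ack,ping] C:[ok] D:[done,bye,sync]
After 9 (send(from=B, to=C, msg='req')): A:[] B:[ack,ping] C:[ok,req] D:[done,bye,sync]
After 10 (send(from=B, to=D, msg='hello')): A:[] B:[ack,ping] C:[ok,req] D:[done,bye,sync,hello]
After 11 (process(B)): A:[] B:[ping] C:[ok,req] D:[done,bye,sync,hello]
After 12 (send(from=C, to=B, msg='err')): A:[] B:[ping,err] C:[ok,req] D:[done,bye,sync,hello]
After 13 (send(from=A, to=D, msg='pong')): A:[] B:[ping,err] C:[ok,req] D:[done,bye,sync,hello,pong]

ok,req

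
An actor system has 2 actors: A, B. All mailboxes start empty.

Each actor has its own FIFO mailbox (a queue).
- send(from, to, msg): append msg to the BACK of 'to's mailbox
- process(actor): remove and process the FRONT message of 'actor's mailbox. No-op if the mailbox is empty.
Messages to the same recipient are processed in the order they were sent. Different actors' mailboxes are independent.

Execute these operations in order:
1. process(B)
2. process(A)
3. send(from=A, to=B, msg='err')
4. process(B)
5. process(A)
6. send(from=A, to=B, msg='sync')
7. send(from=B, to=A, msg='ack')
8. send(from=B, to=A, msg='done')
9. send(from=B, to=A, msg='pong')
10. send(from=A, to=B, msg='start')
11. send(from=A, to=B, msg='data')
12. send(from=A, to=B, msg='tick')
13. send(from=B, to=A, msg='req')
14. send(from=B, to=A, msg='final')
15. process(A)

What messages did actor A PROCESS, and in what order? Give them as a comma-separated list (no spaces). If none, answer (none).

Answer: ack

Derivation:
After 1 (process(B)): A:[] B:[]
After 2 (process(A)): A:[] B:[]
After 3 (send(from=A, to=B, msg='err')): A:[] B:[err]
After 4 (process(B)): A:[] B:[]
After 5 (process(A)): A:[] B:[]
After 6 (send(from=A, to=B, msg='sync')): A:[] B:[sync]
After 7 (send(from=B, to=A, msg='ack')): A:[ack] B:[sync]
After 8 (send(from=B, to=A, msg='done')): A:[ack,done] B:[sync]
After 9 (send(from=B, to=A, msg='pong')): A:[ack,done,pong] B:[sync]
After 10 (send(from=A, to=B, msg='start')): A:[ack,done,pong] B:[sync,start]
After 11 (send(from=A, to=B, msg='data')): A:[ack,done,pong] B:[sync,start,data]
After 12 (send(from=A, to=B, msg='tick')): A:[ack,done,pong] B:[sync,start,data,tick]
After 13 (send(from=B, to=A, msg='req')): A:[ack,done,pong,req] B:[sync,start,data,tick]
After 14 (send(from=B, to=A, msg='final')): A:[ack,done,pong,req,final] B:[sync,start,data,tick]
After 15 (process(A)): A:[done,pong,req,final] B:[sync,start,data,tick]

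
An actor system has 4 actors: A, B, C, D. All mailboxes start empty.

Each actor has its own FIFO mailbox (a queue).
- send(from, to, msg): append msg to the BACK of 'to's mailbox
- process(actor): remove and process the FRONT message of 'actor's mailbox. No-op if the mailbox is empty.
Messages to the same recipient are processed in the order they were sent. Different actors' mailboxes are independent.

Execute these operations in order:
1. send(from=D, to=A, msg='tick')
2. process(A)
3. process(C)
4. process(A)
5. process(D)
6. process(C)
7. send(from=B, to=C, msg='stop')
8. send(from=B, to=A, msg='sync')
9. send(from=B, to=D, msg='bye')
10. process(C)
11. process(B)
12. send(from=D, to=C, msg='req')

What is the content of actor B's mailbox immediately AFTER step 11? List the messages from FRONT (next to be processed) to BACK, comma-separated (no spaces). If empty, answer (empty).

After 1 (send(from=D, to=A, msg='tick')): A:[tick] B:[] C:[] D:[]
After 2 (process(A)): A:[] B:[] C:[] D:[]
After 3 (process(C)): A:[] B:[] C:[] D:[]
After 4 (process(A)): A:[] B:[] C:[] D:[]
After 5 (process(D)): A:[] B:[] C:[] D:[]
After 6 (process(C)): A:[] B:[] C:[] D:[]
After 7 (send(from=B, to=C, msg='stop')): A:[] B:[] C:[stop] D:[]
After 8 (send(from=B, to=A, msg='sync')): A:[sync] B:[] C:[stop] D:[]
After 9 (send(from=B, to=D, msg='bye')): A:[sync] B:[] C:[stop] D:[bye]
After 10 (process(C)): A:[sync] B:[] C:[] D:[bye]
After 11 (process(B)): A:[sync] B:[] C:[] D:[bye]

(empty)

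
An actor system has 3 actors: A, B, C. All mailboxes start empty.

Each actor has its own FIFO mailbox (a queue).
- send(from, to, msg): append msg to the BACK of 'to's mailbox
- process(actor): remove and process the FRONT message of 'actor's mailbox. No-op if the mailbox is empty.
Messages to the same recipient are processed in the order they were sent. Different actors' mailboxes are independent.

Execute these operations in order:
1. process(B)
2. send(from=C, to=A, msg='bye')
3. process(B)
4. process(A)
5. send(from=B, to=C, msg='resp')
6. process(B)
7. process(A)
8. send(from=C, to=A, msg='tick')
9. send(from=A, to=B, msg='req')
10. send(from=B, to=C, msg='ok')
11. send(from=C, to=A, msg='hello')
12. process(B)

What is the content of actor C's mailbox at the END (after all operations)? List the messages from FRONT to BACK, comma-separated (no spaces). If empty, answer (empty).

After 1 (process(B)): A:[] B:[] C:[]
After 2 (send(from=C, to=A, msg='bye')): A:[bye] B:[] C:[]
After 3 (process(B)): A:[bye] B:[] C:[]
After 4 (process(A)): A:[] B:[] C:[]
After 5 (send(from=B, to=C, msg='resp')): A:[] B:[] C:[resp]
After 6 (process(B)): A:[] B:[] C:[resp]
After 7 (process(A)): A:[] B:[] C:[resp]
After 8 (send(from=C, to=A, msg='tick')): A:[tick] B:[] C:[resp]
After 9 (send(from=A, to=B, msg='req')): A:[tick] B:[req] C:[resp]
After 10 (send(from=B, to=C, msg='ok')): A:[tick] B:[req] C:[resp,ok]
After 11 (send(from=C, to=A, msg='hello')): A:[tick,hello] B:[req] C:[resp,ok]
After 12 (process(B)): A:[tick,hello] B:[] C:[resp,ok]

Answer: resp,ok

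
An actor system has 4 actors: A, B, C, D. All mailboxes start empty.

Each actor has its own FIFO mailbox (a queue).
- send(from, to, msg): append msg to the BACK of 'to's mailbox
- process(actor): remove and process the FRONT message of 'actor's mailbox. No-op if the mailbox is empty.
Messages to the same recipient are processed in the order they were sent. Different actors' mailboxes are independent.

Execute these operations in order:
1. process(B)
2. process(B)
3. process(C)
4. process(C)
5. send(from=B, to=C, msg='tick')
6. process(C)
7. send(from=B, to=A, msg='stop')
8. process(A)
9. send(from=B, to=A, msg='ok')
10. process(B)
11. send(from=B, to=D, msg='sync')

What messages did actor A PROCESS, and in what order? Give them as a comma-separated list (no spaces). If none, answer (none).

After 1 (process(B)): A:[] B:[] C:[] D:[]
After 2 (process(B)): A:[] B:[] C:[] D:[]
After 3 (process(C)): A:[] B:[] C:[] D:[]
After 4 (process(C)): A:[] B:[] C:[] D:[]
After 5 (send(from=B, to=C, msg='tick')): A:[] B:[] C:[tick] D:[]
After 6 (process(C)): A:[] B:[] C:[] D:[]
After 7 (send(from=B, to=A, msg='stop')): A:[stop] B:[] C:[] D:[]
After 8 (process(A)): A:[] B:[] C:[] D:[]
After 9 (send(from=B, to=A, msg='ok')): A:[ok] B:[] C:[] D:[]
After 10 (process(B)): A:[ok] B:[] C:[] D:[]
After 11 (send(from=B, to=D, msg='sync')): A:[ok] B:[] C:[] D:[sync]

Answer: stop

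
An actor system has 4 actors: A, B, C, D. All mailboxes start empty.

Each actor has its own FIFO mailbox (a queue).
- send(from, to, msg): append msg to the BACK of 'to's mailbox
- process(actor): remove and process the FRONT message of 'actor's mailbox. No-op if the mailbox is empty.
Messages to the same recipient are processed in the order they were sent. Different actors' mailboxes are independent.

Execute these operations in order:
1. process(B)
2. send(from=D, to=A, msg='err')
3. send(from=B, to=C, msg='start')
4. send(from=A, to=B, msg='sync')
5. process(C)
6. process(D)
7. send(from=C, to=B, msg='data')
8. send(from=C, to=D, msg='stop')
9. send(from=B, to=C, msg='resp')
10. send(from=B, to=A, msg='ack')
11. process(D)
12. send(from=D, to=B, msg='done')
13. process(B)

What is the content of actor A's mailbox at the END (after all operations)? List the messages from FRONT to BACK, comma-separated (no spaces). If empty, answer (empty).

After 1 (process(B)): A:[] B:[] C:[] D:[]
After 2 (send(from=D, to=A, msg='err')): A:[err] B:[] C:[] D:[]
After 3 (send(from=B, to=C, msg='start')): A:[err] B:[] C:[start] D:[]
After 4 (send(from=A, to=B, msg='sync')): A:[err] B:[sync] C:[start] D:[]
After 5 (process(C)): A:[err] B:[sync] C:[] D:[]
After 6 (process(D)): A:[err] B:[sync] C:[] D:[]
After 7 (send(from=C, to=B, msg='data')): A:[err] B:[sync,data] C:[] D:[]
After 8 (send(from=C, to=D, msg='stop')): A:[err] B:[sync,data] C:[] D:[stop]
After 9 (send(from=B, to=C, msg='resp')): A:[err] B:[sync,data] C:[resp] D:[stop]
After 10 (send(from=B, to=A, msg='ack')): A:[err,ack] B:[sync,data] C:[resp] D:[stop]
After 11 (process(D)): A:[err,ack] B:[sync,data] C:[resp] D:[]
After 12 (send(from=D, to=B, msg='done')): A:[err,ack] B:[sync,data,done] C:[resp] D:[]
After 13 (process(B)): A:[err,ack] B:[data,done] C:[resp] D:[]

Answer: err,ack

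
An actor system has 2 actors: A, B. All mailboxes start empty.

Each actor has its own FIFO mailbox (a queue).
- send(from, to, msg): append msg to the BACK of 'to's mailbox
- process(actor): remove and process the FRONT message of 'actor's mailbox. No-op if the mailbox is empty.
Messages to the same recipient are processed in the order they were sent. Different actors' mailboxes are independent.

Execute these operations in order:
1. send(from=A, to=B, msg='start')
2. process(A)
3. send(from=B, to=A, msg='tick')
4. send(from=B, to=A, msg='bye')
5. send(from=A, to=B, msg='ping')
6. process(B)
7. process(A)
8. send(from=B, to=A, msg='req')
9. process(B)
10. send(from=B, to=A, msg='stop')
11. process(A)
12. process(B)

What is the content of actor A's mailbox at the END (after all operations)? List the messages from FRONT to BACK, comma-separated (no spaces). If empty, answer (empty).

After 1 (send(from=A, to=B, msg='start')): A:[] B:[start]
After 2 (process(A)): A:[] B:[start]
After 3 (send(from=B, to=A, msg='tick')): A:[tick] B:[start]
After 4 (send(from=B, to=A, msg='bye')): A:[tick,bye] B:[start]
After 5 (send(from=A, to=B, msg='ping')): A:[tick,bye] B:[start,ping]
After 6 (process(B)): A:[tick,bye] B:[ping]
After 7 (process(A)): A:[bye] B:[ping]
After 8 (send(from=B, to=A, msg='req')): A:[bye,req] B:[ping]
After 9 (process(B)): A:[bye,req] B:[]
After 10 (send(from=B, to=A, msg='stop')): A:[bye,req,stop] B:[]
After 11 (process(A)): A:[req,stop] B:[]
After 12 (process(B)): A:[req,stop] B:[]

Answer: req,stop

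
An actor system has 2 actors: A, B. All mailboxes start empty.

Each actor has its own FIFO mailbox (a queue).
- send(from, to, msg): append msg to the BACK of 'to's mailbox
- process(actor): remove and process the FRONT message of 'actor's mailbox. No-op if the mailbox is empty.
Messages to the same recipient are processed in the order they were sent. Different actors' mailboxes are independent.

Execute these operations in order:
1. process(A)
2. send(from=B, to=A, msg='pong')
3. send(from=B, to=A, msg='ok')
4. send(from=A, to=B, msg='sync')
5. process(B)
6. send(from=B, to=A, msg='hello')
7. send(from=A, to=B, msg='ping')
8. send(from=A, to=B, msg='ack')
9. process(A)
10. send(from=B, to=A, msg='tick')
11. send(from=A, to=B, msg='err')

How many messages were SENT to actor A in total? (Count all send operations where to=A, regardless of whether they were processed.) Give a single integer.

Answer: 4

Derivation:
After 1 (process(A)): A:[] B:[]
After 2 (send(from=B, to=A, msg='pong')): A:[pong] B:[]
After 3 (send(from=B, to=A, msg='ok')): A:[pong,ok] B:[]
After 4 (send(from=A, to=B, msg='sync')): A:[pong,ok] B:[sync]
After 5 (process(B)): A:[pong,ok] B:[]
After 6 (send(from=B, to=A, msg='hello')): A:[pong,ok,hello] B:[]
After 7 (send(from=A, to=B, msg='ping')): A:[pong,ok,hello] B:[ping]
After 8 (send(from=A, to=B, msg='ack')): A:[pong,ok,hello] B:[ping,ack]
After 9 (process(A)): A:[ok,hello] B:[ping,ack]
After 10 (send(from=B, to=A, msg='tick')): A:[ok,hello,tick] B:[ping,ack]
After 11 (send(from=A, to=B, msg='err')): A:[ok,hello,tick] B:[ping,ack,err]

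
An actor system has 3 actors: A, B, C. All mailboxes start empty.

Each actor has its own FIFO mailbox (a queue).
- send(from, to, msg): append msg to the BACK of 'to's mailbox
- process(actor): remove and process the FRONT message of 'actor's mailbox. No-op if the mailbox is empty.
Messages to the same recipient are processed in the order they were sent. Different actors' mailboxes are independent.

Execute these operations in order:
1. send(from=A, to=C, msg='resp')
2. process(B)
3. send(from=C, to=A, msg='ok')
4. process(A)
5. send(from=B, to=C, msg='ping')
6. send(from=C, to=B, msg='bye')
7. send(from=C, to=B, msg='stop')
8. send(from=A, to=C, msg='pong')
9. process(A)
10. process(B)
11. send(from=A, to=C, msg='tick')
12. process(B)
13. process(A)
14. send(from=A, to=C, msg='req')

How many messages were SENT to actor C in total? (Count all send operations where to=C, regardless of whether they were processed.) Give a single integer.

Answer: 5

Derivation:
After 1 (send(from=A, to=C, msg='resp')): A:[] B:[] C:[resp]
After 2 (process(B)): A:[] B:[] C:[resp]
After 3 (send(from=C, to=A, msg='ok')): A:[ok] B:[] C:[resp]
After 4 (process(A)): A:[] B:[] C:[resp]
After 5 (send(from=B, to=C, msg='ping')): A:[] B:[] C:[resp,ping]
After 6 (send(from=C, to=B, msg='bye')): A:[] B:[bye] C:[resp,ping]
After 7 (send(from=C, to=B, msg='stop')): A:[] B:[bye,stop] C:[resp,ping]
After 8 (send(from=A, to=C, msg='pong')): A:[] B:[bye,stop] C:[resp,ping,pong]
After 9 (process(A)): A:[] B:[bye,stop] C:[resp,ping,pong]
After 10 (process(B)): A:[] B:[stop] C:[resp,ping,pong]
After 11 (send(from=A, to=C, msg='tick')): A:[] B:[stop] C:[resp,ping,pong,tick]
After 12 (process(B)): A:[] B:[] C:[resp,ping,pong,tick]
After 13 (process(A)): A:[] B:[] C:[resp,ping,pong,tick]
After 14 (send(from=A, to=C, msg='req')): A:[] B:[] C:[resp,ping,pong,tick,req]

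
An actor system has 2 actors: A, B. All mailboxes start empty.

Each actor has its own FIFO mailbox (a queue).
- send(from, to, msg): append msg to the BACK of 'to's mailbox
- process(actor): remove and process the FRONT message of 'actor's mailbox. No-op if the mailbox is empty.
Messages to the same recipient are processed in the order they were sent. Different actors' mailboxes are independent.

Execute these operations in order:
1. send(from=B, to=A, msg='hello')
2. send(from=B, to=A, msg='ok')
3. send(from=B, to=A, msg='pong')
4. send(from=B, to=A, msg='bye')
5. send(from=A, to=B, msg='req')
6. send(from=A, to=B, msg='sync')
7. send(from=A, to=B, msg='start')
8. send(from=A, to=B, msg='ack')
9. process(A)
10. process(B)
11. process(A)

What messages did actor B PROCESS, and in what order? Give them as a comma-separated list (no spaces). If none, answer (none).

After 1 (send(from=B, to=A, msg='hello')): A:[hello] B:[]
After 2 (send(from=B, to=A, msg='ok')): A:[hello,ok] B:[]
After 3 (send(from=B, to=A, msg='pong')): A:[hello,ok,pong] B:[]
After 4 (send(from=B, to=A, msg='bye')): A:[hello,ok,pong,bye] B:[]
After 5 (send(from=A, to=B, msg='req')): A:[hello,ok,pong,bye] B:[req]
After 6 (send(from=A, to=B, msg='sync')): A:[hello,ok,pong,bye] B:[req,sync]
After 7 (send(from=A, to=B, msg='start')): A:[hello,ok,pong,bye] B:[req,sync,start]
After 8 (send(from=A, to=B, msg='ack')): A:[hello,ok,pong,bye] B:[req,sync,start,ack]
After 9 (process(A)): A:[ok,pong,bye] B:[req,sync,start,ack]
After 10 (process(B)): A:[ok,pong,bye] B:[sync,start,ack]
After 11 (process(A)): A:[pong,bye] B:[sync,start,ack]

Answer: req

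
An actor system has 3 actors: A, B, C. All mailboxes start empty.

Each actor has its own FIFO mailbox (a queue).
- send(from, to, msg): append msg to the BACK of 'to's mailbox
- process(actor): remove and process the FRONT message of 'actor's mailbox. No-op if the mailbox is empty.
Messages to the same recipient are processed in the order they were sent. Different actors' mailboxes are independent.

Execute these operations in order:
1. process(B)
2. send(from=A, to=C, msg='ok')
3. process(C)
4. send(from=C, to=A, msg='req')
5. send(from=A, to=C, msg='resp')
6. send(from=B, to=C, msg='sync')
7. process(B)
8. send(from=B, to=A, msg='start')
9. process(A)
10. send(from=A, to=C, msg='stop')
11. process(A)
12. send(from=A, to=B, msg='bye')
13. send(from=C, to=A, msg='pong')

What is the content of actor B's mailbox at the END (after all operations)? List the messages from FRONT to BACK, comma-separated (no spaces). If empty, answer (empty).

After 1 (process(B)): A:[] B:[] C:[]
After 2 (send(from=A, to=C, msg='ok')): A:[] B:[] C:[ok]
After 3 (process(C)): A:[] B:[] C:[]
After 4 (send(from=C, to=A, msg='req')): A:[req] B:[] C:[]
After 5 (send(from=A, to=C, msg='resp')): A:[req] B:[] C:[resp]
After 6 (send(from=B, to=C, msg='sync')): A:[req] B:[] C:[resp,sync]
After 7 (process(B)): A:[req] B:[] C:[resp,sync]
After 8 (send(from=B, to=A, msg='start')): A:[req,start] B:[] C:[resp,sync]
After 9 (process(A)): A:[start] B:[] C:[resp,sync]
After 10 (send(from=A, to=C, msg='stop')): A:[start] B:[] C:[resp,sync,stop]
After 11 (process(A)): A:[] B:[] C:[resp,sync,stop]
After 12 (send(from=A, to=B, msg='bye')): A:[] B:[bye] C:[resp,sync,stop]
After 13 (send(from=C, to=A, msg='pong')): A:[pong] B:[bye] C:[resp,sync,stop]

Answer: bye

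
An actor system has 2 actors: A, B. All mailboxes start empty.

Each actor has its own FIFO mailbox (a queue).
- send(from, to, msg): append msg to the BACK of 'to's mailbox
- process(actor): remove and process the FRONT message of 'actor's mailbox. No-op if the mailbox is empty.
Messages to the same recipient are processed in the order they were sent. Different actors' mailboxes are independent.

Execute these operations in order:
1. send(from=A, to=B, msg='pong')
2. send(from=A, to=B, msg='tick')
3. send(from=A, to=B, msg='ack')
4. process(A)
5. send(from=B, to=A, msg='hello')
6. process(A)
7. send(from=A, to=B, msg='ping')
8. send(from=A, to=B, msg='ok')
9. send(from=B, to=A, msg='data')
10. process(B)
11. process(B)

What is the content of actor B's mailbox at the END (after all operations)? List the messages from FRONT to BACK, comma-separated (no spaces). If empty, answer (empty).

After 1 (send(from=A, to=B, msg='pong')): A:[] B:[pong]
After 2 (send(from=A, to=B, msg='tick')): A:[] B:[pong,tick]
After 3 (send(from=A, to=B, msg='ack')): A:[] B:[pong,tick,ack]
After 4 (process(A)): A:[] B:[pong,tick,ack]
After 5 (send(from=B, to=A, msg='hello')): A:[hello] B:[pong,tick,ack]
After 6 (process(A)): A:[] B:[pong,tick,ack]
After 7 (send(from=A, to=B, msg='ping')): A:[] B:[pong,tick,ack,ping]
After 8 (send(from=A, to=B, msg='ok')): A:[] B:[pong,tick,ack,ping,ok]
After 9 (send(from=B, to=A, msg='data')): A:[data] B:[pong,tick,ack,ping,ok]
After 10 (process(B)): A:[data] B:[tick,ack,ping,ok]
After 11 (process(B)): A:[data] B:[ack,ping,ok]

Answer: ack,ping,ok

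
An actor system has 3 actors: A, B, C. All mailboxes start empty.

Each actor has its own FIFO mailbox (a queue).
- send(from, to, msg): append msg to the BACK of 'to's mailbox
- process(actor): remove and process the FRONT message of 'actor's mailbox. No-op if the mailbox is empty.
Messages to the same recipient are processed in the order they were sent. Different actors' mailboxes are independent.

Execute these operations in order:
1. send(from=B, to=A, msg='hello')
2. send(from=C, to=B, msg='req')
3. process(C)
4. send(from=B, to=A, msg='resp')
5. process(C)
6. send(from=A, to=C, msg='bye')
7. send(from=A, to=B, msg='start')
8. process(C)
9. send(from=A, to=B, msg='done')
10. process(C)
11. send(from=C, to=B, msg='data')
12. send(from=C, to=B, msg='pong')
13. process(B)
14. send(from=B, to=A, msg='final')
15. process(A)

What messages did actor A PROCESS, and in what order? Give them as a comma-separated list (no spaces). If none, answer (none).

Answer: hello

Derivation:
After 1 (send(from=B, to=A, msg='hello')): A:[hello] B:[] C:[]
After 2 (send(from=C, to=B, msg='req')): A:[hello] B:[req] C:[]
After 3 (process(C)): A:[hello] B:[req] C:[]
After 4 (send(from=B, to=A, msg='resp')): A:[hello,resp] B:[req] C:[]
After 5 (process(C)): A:[hello,resp] B:[req] C:[]
After 6 (send(from=A, to=C, msg='bye')): A:[hello,resp] B:[req] C:[bye]
After 7 (send(from=A, to=B, msg='start')): A:[hello,resp] B:[req,start] C:[bye]
After 8 (process(C)): A:[hello,resp] B:[req,start] C:[]
After 9 (send(from=A, to=B, msg='done')): A:[hello,resp] B:[req,start,done] C:[]
After 10 (process(C)): A:[hello,resp] B:[req,start,done] C:[]
After 11 (send(from=C, to=B, msg='data')): A:[hello,resp] B:[req,start,done,data] C:[]
After 12 (send(from=C, to=B, msg='pong')): A:[hello,resp] B:[req,start,done,data,pong] C:[]
After 13 (process(B)): A:[hello,resp] B:[start,done,data,pong] C:[]
After 14 (send(from=B, to=A, msg='final')): A:[hello,resp,final] B:[start,done,data,pong] C:[]
After 15 (process(A)): A:[resp,final] B:[start,done,data,pong] C:[]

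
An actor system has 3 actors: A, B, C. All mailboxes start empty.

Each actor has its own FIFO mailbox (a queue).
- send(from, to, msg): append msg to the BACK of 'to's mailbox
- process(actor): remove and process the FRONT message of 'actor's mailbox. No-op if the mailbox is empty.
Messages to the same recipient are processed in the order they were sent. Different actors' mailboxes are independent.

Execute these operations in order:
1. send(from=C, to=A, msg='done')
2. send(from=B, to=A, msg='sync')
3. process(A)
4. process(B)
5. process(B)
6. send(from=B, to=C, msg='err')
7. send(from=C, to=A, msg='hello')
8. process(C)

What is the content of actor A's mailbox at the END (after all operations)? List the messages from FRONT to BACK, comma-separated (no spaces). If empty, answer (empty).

Answer: sync,hello

Derivation:
After 1 (send(from=C, to=A, msg='done')): A:[done] B:[] C:[]
After 2 (send(from=B, to=A, msg='sync')): A:[done,sync] B:[] C:[]
After 3 (process(A)): A:[sync] B:[] C:[]
After 4 (process(B)): A:[sync] B:[] C:[]
After 5 (process(B)): A:[sync] B:[] C:[]
After 6 (send(from=B, to=C, msg='err')): A:[sync] B:[] C:[err]
After 7 (send(from=C, to=A, msg='hello')): A:[sync,hello] B:[] C:[err]
After 8 (process(C)): A:[sync,hello] B:[] C:[]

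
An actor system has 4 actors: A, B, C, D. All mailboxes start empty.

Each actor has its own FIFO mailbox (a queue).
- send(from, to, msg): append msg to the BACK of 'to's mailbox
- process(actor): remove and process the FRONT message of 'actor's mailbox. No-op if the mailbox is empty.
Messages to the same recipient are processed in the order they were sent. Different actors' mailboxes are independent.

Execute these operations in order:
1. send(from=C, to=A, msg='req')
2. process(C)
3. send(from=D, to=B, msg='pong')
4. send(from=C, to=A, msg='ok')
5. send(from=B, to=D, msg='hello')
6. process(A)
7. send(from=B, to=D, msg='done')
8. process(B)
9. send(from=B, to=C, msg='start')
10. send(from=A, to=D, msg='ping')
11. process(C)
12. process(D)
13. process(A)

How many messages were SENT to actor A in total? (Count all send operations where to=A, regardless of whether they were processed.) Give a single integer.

Answer: 2

Derivation:
After 1 (send(from=C, to=A, msg='req')): A:[req] B:[] C:[] D:[]
After 2 (process(C)): A:[req] B:[] C:[] D:[]
After 3 (send(from=D, to=B, msg='pong')): A:[req] B:[pong] C:[] D:[]
After 4 (send(from=C, to=A, msg='ok')): A:[req,ok] B:[pong] C:[] D:[]
After 5 (send(from=B, to=D, msg='hello')): A:[req,ok] B:[pong] C:[] D:[hello]
After 6 (process(A)): A:[ok] B:[pong] C:[] D:[hello]
After 7 (send(from=B, to=D, msg='done')): A:[ok] B:[pong] C:[] D:[hello,done]
After 8 (process(B)): A:[ok] B:[] C:[] D:[hello,done]
After 9 (send(from=B, to=C, msg='start')): A:[ok] B:[] C:[start] D:[hello,done]
After 10 (send(from=A, to=D, msg='ping')): A:[ok] B:[] C:[start] D:[hello,done,ping]
After 11 (process(C)): A:[ok] B:[] C:[] D:[hello,done,ping]
After 12 (process(D)): A:[ok] B:[] C:[] D:[done,ping]
After 13 (process(A)): A:[] B:[] C:[] D:[done,ping]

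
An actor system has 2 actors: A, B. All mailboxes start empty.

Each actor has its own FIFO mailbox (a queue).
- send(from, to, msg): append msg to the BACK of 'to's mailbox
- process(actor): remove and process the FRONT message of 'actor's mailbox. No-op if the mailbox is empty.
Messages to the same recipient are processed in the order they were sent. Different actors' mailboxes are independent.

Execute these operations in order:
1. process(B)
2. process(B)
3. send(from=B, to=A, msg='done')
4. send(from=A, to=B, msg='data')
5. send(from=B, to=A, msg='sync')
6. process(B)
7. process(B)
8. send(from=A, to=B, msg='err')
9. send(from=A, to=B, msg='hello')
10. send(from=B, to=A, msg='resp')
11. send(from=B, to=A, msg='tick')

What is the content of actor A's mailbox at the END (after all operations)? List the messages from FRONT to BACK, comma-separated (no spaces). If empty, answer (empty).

Answer: done,sync,resp,tick

Derivation:
After 1 (process(B)): A:[] B:[]
After 2 (process(B)): A:[] B:[]
After 3 (send(from=B, to=A, msg='done')): A:[done] B:[]
After 4 (send(from=A, to=B, msg='data')): A:[done] B:[data]
After 5 (send(from=B, to=A, msg='sync')): A:[done,sync] B:[data]
After 6 (process(B)): A:[done,sync] B:[]
After 7 (process(B)): A:[done,sync] B:[]
After 8 (send(from=A, to=B, msg='err')): A:[done,sync] B:[err]
After 9 (send(from=A, to=B, msg='hello')): A:[done,sync] B:[err,hello]
After 10 (send(from=B, to=A, msg='resp')): A:[done,sync,resp] B:[err,hello]
After 11 (send(from=B, to=A, msg='tick')): A:[done,sync,resp,tick] B:[err,hello]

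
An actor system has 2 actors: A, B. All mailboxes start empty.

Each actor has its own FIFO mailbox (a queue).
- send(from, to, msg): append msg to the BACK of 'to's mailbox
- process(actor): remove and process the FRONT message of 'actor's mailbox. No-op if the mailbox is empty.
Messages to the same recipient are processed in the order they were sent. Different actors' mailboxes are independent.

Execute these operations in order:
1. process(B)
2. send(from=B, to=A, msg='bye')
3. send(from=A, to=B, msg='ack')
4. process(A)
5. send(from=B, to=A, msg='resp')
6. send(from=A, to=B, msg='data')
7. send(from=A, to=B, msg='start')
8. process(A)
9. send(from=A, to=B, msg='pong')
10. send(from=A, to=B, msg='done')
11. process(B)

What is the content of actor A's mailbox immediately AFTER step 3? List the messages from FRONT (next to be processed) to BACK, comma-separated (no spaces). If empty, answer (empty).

After 1 (process(B)): A:[] B:[]
After 2 (send(from=B, to=A, msg='bye')): A:[bye] B:[]
After 3 (send(from=A, to=B, msg='ack')): A:[bye] B:[ack]

bye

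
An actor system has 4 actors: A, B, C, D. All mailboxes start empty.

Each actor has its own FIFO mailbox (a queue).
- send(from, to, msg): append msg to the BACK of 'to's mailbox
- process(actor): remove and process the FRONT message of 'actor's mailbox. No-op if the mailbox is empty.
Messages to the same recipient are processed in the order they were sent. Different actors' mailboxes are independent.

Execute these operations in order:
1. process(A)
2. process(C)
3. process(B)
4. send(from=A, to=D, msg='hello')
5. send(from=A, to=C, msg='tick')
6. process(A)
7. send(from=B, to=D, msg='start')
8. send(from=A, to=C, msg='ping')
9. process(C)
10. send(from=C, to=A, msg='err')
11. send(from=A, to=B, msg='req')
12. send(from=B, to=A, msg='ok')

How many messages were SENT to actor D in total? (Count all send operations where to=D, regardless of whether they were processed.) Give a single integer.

After 1 (process(A)): A:[] B:[] C:[] D:[]
After 2 (process(C)): A:[] B:[] C:[] D:[]
After 3 (process(B)): A:[] B:[] C:[] D:[]
After 4 (send(from=A, to=D, msg='hello')): A:[] B:[] C:[] D:[hello]
After 5 (send(from=A, to=C, msg='tick')): A:[] B:[] C:[tick] D:[hello]
After 6 (process(A)): A:[] B:[] C:[tick] D:[hello]
After 7 (send(from=B, to=D, msg='start')): A:[] B:[] C:[tick] D:[hello,start]
After 8 (send(from=A, to=C, msg='ping')): A:[] B:[] C:[tick,ping] D:[hello,start]
After 9 (process(C)): A:[] B:[] C:[ping] D:[hello,start]
After 10 (send(from=C, to=A, msg='err')): A:[err] B:[] C:[ping] D:[hello,start]
After 11 (send(from=A, to=B, msg='req')): A:[err] B:[req] C:[ping] D:[hello,start]
After 12 (send(from=B, to=A, msg='ok')): A:[err,ok] B:[req] C:[ping] D:[hello,start]

Answer: 2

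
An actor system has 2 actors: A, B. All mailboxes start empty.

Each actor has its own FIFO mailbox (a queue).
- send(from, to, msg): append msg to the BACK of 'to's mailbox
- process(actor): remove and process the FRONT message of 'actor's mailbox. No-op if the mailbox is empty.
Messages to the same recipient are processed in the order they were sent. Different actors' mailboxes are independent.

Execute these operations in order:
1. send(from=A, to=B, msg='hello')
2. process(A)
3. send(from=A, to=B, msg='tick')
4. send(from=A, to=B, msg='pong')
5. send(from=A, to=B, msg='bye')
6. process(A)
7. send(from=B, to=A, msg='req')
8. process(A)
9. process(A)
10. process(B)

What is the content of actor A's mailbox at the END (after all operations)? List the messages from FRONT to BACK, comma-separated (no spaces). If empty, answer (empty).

Answer: (empty)

Derivation:
After 1 (send(from=A, to=B, msg='hello')): A:[] B:[hello]
After 2 (process(A)): A:[] B:[hello]
After 3 (send(from=A, to=B, msg='tick')): A:[] B:[hello,tick]
After 4 (send(from=A, to=B, msg='pong')): A:[] B:[hello,tick,pong]
After 5 (send(from=A, to=B, msg='bye')): A:[] B:[hello,tick,pong,bye]
After 6 (process(A)): A:[] B:[hello,tick,pong,bye]
After 7 (send(from=B, to=A, msg='req')): A:[req] B:[hello,tick,pong,bye]
After 8 (process(A)): A:[] B:[hello,tick,pong,bye]
After 9 (process(A)): A:[] B:[hello,tick,pong,bye]
After 10 (process(B)): A:[] B:[tick,pong,bye]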